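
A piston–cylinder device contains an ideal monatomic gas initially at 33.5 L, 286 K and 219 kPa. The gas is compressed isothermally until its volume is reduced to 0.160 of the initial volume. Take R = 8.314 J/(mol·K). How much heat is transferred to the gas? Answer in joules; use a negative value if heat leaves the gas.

-13400 J

n = P₁V₁/(RT₁) = 219×33.5/(8.314×286) = 3.09 mol.
Isothermal: T stays 286 K; PV = const ⇒ V₂ = 5.36 L, P₂ = 1370 kPa.
ΔU = 0 (ideal gas, T constant).
W = nRT ln(V₂/V₁) = 3.09×8.314×286×ln(0.160) = -13400 J.
Q = ΔU + W = -13400 J.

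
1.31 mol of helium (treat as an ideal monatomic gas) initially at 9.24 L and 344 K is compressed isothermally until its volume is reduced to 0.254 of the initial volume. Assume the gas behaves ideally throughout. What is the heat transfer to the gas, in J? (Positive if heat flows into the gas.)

-5130 J

P₁ = nRT₁/V₁ = 1.31×8.314×344/9.24 = 405 kPa.
Isothermal: T stays 344 K; PV = const ⇒ V₂ = 2.35 L, P₂ = 1600 kPa.
ΔU = 0 (ideal gas, T constant).
W = nRT ln(V₂/V₁) = 1.31×8.314×344×ln(0.254) = -5130 J.
Q = ΔU + W = -5130 J.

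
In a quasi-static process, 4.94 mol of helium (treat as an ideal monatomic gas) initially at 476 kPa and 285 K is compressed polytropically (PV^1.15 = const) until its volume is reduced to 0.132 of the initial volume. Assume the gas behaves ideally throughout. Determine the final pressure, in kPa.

V₁ = nRT₁/P₁ = 4.94×8.314×285/476 = 24.6 L.
Polytropic n=1.15: T₂ = T₁(V₁/V₂)^(n−1) = 285×(7.58)^0.15 = 386 K; P₂ = P₁(V₁/V₂)^n = 4890 kPa.

4890 kPa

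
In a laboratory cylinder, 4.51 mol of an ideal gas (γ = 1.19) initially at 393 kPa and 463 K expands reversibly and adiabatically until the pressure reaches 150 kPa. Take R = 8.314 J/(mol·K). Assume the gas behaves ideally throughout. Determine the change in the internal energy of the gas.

V₁ = nRT₁/P₁ = 4.51×8.314×463/393 = 44.2 L.
Adiabatic: T₂/T₁ = (P₂/P₁)^((γ−1)/γ) ⇒ T₂ = 463×(0.382)^0.160 = 397 K; V₂ = 99.2 L.
For an ideal gas ΔU = nCvΔT with Cv = R/(γ−1) = 43.8 J/(mol·K).
ΔU = 4.51×43.8×(397−463) = -13000 J.

-13000 J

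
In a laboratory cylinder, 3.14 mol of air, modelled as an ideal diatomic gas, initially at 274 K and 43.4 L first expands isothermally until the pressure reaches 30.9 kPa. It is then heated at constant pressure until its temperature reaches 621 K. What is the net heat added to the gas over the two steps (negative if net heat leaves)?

43700 J

P₁ = nRT₁/V₁ = 3.14×8.314×274/43.4 = 165 kPa.
Step 1 — Isothermal: T stays 274 K; PV = const ⇒ V₂ = 231 L, P₂ = 30.9 kPa.
ΔU = 0 (ideal gas, T constant).
W = nRT ln(V₂/V₁) = 3.14×8.314×274×ln(5.33) = 12000 J.
Q = ΔU + W = 12000 J.
State after step 1: P = 30.9 kPa, V = 231 L, T = 274 K.
Step 2 — Isobaric: P stays 30.9 kPa; V/T = const ⇒ T₂ = 621 K, V₂ = 525 L.
W = PΔV = 30.9×(525−231) kPa·L = 9060 J.
ΔU = nCvΔT = 3.14×20.8×(621−274) = 22600 J.
Q = ΔU + W = nCpΔT = 31700 J.
Net over both steps: W = 21000 J, Q = 43700 J, ΔU = 22600 J.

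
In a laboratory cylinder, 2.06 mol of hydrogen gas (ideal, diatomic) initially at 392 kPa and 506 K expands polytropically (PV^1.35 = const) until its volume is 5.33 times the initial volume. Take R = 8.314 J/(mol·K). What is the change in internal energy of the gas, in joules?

V₁ = nRT₁/P₁ = 2.06×8.314×506/392 = 22.1 L.
Polytropic n=1.35: T₂ = T₁(V₁/V₂)^(n−1) = 506×(0.188)^0.35 = 282 K; P₂ = P₁(V₁/V₂)^n = 40.9 kPa.
For an ideal gas ΔU = nCvΔT with Cv = (5/2)R = 20.8 J/(mol·K).
ΔU = 2.06×20.8×(282−506) = -9600 J.

-9600 J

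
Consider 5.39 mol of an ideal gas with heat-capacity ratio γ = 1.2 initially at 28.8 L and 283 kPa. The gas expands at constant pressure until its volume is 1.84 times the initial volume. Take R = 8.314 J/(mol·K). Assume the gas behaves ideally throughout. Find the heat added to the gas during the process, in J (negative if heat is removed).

T₁ = P₁V₁/(nR) = 283×28.8/(5.39×8.314) = 182 K.
Isobaric: P stays 283 kPa; V/T = const ⇒ T₂ = 335 K, V₂ = 53.0 L.
W = PΔV = 283×(53.0−28.8) kPa·L = 6850 J.
ΔU = nCvΔT = 5.39×41.6×(335−182) = 34200 J.
Q = ΔU + W = nCpΔT = 41100 J.

41100 J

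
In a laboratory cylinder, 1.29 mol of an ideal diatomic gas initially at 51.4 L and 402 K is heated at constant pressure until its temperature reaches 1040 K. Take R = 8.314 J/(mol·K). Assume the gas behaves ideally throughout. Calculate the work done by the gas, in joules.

6840 J

P₁ = nRT₁/V₁ = 1.29×8.314×402/51.4 = 83.9 kPa.
Isobaric: P stays 83.9 kPa; V/T = const ⇒ T₂ = 1040 K, V₂ = 133 L.
W = PΔV = 83.9×(133−51.4) kPa·L = 6840 J.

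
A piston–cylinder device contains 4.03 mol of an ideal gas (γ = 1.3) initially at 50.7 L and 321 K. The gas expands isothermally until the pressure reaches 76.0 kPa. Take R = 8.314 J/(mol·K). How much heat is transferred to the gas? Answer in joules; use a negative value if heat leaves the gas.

11000 J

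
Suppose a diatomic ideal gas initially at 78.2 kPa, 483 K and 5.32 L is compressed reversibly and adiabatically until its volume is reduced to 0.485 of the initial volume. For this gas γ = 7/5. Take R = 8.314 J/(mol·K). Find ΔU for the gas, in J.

n = P₁V₁/(RT₁) = 78.2×5.32/(8.314×483) = 0.104 mol.
Adiabatic: TV^(γ−1) = const ⇒ T₂ = 483×(2.06)^0.400 = 645 K; PV^γ = const ⇒ P₂ = 215 kPa.
For an ideal gas ΔU = nCvΔT with Cv = (5/2)R = 20.8 J/(mol·K).
ΔU = 0.104×20.8×(645−483) = 349 J.

349 J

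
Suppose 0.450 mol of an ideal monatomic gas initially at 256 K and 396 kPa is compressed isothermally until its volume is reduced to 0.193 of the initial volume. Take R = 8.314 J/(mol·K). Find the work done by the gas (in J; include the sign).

-1580 J

V₁ = nRT₁/P₁ = 0.450×8.314×256/396 = 2.42 L.
Isothermal: T stays 256 K; PV = const ⇒ V₂ = 0.467 L, P₂ = 2050 kPa.
W = nRT ln(V₂/V₁) = 0.450×8.314×256×ln(0.193) = -1580 J.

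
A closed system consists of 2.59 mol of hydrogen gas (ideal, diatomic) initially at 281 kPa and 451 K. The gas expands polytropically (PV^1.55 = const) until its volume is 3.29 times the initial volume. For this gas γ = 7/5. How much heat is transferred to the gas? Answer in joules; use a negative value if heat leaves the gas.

-3180 J

V₁ = nRT₁/P₁ = 2.59×8.314×451/281 = 34.6 L.
Polytropic n=1.55: T₂ = T₁(V₁/V₂)^(n−1) = 451×(0.304)^0.55 = 234 K; P₂ = P₁(V₁/V₂)^n = 44.4 kPa.
W = (P₁V₁−P₂V₂)/(n−1) = (281×34.6−44.4×114)/0.55 = 8490 J.
ΔU = nCvΔT = 2.59×20.8×(234−451) = -11700 J.
Q = ΔU + W = -3180 J.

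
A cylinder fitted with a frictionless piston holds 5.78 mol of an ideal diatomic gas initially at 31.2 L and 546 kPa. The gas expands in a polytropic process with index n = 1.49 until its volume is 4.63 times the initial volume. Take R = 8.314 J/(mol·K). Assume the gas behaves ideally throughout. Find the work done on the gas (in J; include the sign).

-18400 J

T₁ = P₁V₁/(nR) = 546×31.2/(5.78×8.314) = 354 K.
Polytropic n=1.49: T₂ = T₁(V₁/V₂)^(n−1) = 354×(0.216)^0.49 = 167 K; P₂ = P₁(V₁/V₂)^n = 55.7 kPa.
W = (P₁V₁−P₂V₂)/(n−1) = (546×31.2−55.7×144)/0.49 = 18400 J.
Work done on the gas = −W_by = -18400 J.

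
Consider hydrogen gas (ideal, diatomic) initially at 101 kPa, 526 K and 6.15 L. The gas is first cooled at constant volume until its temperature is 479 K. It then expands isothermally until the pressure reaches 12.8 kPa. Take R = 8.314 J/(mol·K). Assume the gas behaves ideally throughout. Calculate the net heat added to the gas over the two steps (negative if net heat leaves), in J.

n = P₁V₁/(RT₁) = 101×6.15/(8.314×526) = 0.142 mol.
Step 1 — Isochoric: V stays 6.15 L; P/T = const ⇒ T₂ = 479 K, P₂ = 92.0 kPa.
W = 0 (no volume change).
ΔU = nCvΔT = 0.142×20.8×(479−526) = -139 J.
Q = ΔU = -139 J.
State after step 1: P = 92.0 kPa, V = 6.15 L, T = 479 K.
Step 2 — Isothermal: T stays 479 K; PV = const ⇒ V₂ = 44.2 L, P₂ = 12.8 kPa.
ΔU = 0 (ideal gas, T constant).
W = nRT ln(V₂/V₁) = 0.142×8.314×479×ln(7.19) = 1120 J.
Q = ΔU + W = 1120 J.
Net over both steps: W = 1120 J, Q = 977 J, ΔU = -139 J.

977 J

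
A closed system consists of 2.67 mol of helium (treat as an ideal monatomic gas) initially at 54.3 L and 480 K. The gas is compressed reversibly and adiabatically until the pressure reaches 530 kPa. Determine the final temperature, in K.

714 K

P₁ = nRT₁/V₁ = 2.67×8.314×480/54.3 = 196 kPa.
Adiabatic: T₂/T₁ = (P₂/P₁)^((γ−1)/γ) ⇒ T₂ = 480×(2.70)^0.400 = 714 K; V₂ = 29.9 L.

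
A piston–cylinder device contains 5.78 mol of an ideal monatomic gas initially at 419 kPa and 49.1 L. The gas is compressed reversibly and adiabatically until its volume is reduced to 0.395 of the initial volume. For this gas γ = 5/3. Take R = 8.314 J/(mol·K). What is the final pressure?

T₁ = P₁V₁/(nR) = 419×49.1/(5.78×8.314) = 428 K.
Adiabatic: TV^(γ−1) = const ⇒ T₂ = 428×(2.53)^0.667 = 795 K; PV^γ = const ⇒ P₂ = 1970 kPa.

1970 kPa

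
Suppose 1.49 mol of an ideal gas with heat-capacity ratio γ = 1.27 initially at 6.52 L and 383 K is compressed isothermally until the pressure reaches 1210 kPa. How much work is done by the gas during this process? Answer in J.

P₁ = nRT₁/V₁ = 1.49×8.314×383/6.52 = 728 kPa.
Isothermal: T stays 383 K; PV = const ⇒ V₂ = 3.92 L, P₂ = 1210 kPa.
W = nRT ln(V₂/V₁) = 1.49×8.314×383×ln(0.601) = -2410 J.

-2410 J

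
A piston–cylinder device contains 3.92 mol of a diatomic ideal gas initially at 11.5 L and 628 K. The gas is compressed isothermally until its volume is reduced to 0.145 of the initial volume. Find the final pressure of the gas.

12300 kPa

P₁ = nRT₁/V₁ = 3.92×8.314×628/11.5 = 1780 kPa.
Isothermal: T stays 628 K; PV = const ⇒ V₂ = 1.67 L, P₂ = 12300 kPa.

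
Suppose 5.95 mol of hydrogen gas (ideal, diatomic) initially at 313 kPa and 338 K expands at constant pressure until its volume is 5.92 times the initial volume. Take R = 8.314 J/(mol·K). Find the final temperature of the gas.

2000 K

V₁ = nRT₁/P₁ = 5.95×8.314×338/313 = 53.4 L.
Isobaric: P stays 313 kPa; V/T = const ⇒ T₂ = 2000 K, V₂ = 316 L.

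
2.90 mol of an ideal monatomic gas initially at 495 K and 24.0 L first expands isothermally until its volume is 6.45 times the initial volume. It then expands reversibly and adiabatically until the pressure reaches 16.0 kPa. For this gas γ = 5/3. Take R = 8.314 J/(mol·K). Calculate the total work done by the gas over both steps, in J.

30600 J

P₁ = nRT₁/V₁ = 2.90×8.314×495/24.0 = 497 kPa.
Step 1 — Isothermal: T stays 495 K; PV = const ⇒ V₂ = 155 L, P₂ = 77.1 kPa.
ΔU = 0 (ideal gas, T constant).
W = nRT ln(V₂/V₁) = 2.90×8.314×495×ln(6.45) = 22200 J.
Q = ΔU + W = 22200 J.
State after step 1: P = 77.1 kPa, V = 155 L, T = 495 K.
Step 2 — Adiabatic: T₂/T₁ = (P₂/P₁)^((γ−1)/γ) ⇒ T₂ = 495×(0.208)^0.400 = 264 K; V₂ = 398 L.
ΔU = nCvΔT = 2.90×12.5×(264−495) = -8360 J.
Q = 0 for an adiabatic process, so W = −ΔU = 8360 J.
Net over both steps: W = 30600 J, Q = 22200 J, ΔU = -8360 J.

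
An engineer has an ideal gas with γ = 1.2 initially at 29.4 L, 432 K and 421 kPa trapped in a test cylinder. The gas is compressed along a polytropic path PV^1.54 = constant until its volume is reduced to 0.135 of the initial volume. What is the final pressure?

Polytropic n=1.54: T₂ = T₁(V₁/V₂)^(n−1) = 432×(7.41)^0.54 = 1270 K; P₂ = P₁(V₁/V₂)^n = 9200 kPa.

9200 kPa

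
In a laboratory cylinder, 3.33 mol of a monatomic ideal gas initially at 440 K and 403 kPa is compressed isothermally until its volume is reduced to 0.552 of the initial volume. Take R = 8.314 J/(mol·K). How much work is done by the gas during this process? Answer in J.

V₁ = nRT₁/P₁ = 3.33×8.314×440/403 = 30.2 L.
Isothermal: T stays 440 K; PV = const ⇒ V₂ = 16.7 L, P₂ = 730 kPa.
W = nRT ln(V₂/V₁) = 3.33×8.314×440×ln(0.552) = -7240 J.

-7240 J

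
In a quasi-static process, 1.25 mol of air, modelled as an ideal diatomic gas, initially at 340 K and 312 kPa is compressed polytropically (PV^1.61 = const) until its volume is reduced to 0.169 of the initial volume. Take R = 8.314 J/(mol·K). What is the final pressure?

5460 kPa

V₁ = nRT₁/P₁ = 1.25×8.314×340/312 = 11.3 L.
Polytropic n=1.61: T₂ = T₁(V₁/V₂)^(n−1) = 340×(5.92)^0.61 = 1010 K; P₂ = P₁(V₁/V₂)^n = 5460 kPa.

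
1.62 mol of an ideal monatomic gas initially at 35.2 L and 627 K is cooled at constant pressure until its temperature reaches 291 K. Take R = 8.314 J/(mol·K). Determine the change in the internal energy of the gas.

-6790 J

P₁ = nRT₁/V₁ = 1.62×8.314×627/35.2 = 240 kPa.
Isobaric: P stays 240 kPa; V/T = const ⇒ T₂ = 291 K, V₂ = 16.3 L.
For an ideal gas ΔU = nCvΔT with Cv = (3/2)R = 12.5 J/(mol·K).
ΔU = 1.62×12.5×(291−627) = -6790 J.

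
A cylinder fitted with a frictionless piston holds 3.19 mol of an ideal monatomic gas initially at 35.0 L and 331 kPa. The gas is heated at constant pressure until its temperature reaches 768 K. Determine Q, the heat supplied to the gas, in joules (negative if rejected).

22000 J

T₁ = P₁V₁/(nR) = 331×35.0/(3.19×8.314) = 437 K.
Isobaric: P stays 331 kPa; V/T = const ⇒ T₂ = 768 K, V₂ = 61.5 L.
W = PΔV = 331×(61.5−35.0) kPa·L = 8780 J.
ΔU = nCvΔT = 3.19×12.5×(768−437) = 13200 J.
Q = ΔU + W = nCpΔT = 22000 J.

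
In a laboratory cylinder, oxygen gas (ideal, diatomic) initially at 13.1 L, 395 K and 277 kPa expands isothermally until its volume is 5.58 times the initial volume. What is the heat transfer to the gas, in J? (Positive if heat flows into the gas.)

6240 J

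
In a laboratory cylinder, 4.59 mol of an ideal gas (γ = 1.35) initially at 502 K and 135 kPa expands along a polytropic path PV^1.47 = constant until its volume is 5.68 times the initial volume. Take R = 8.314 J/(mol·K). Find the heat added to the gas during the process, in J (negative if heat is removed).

-7800 J

V₁ = nRT₁/P₁ = 4.59×8.314×502/135 = 142 L.
Polytropic n=1.47: T₂ = T₁(V₁/V₂)^(n−1) = 502×(0.176)^0.47 = 222 K; P₂ = P₁(V₁/V₂)^n = 10.5 kPa.
W = (P₁V₁−P₂V₂)/(n−1) = (135×142−10.5×806)/0.47 = 22700 J.
ΔU = nCvΔT = 4.59×23.8×(222−502) = -30500 J.
Q = ΔU + W = -7800 J.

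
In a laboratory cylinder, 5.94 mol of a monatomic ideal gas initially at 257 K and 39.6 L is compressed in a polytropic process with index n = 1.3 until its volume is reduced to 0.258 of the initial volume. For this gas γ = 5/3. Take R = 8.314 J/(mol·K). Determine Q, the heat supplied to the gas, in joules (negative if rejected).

P₁ = nRT₁/V₁ = 5.94×8.314×257/39.6 = 321 kPa.
Polytropic n=1.3: T₂ = T₁(V₁/V₂)^(n−1) = 257×(3.88)^0.30 = 386 K; P₂ = P₁(V₁/V₂)^n = 1870 kPa.
W = (P₁V₁−P₂V₂)/(n−1) = (321×39.6−1870×10.2)/0.30 = -21200 J.
ΔU = nCvΔT = 5.94×12.5×(386−257) = 9550 J.
Q = ΔU + W = -11700 J.

-11700 J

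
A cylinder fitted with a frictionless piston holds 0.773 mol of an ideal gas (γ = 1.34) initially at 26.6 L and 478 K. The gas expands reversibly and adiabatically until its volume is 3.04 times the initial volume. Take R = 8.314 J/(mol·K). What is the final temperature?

P₁ = nRT₁/V₁ = 0.773×8.314×478/26.6 = 115 kPa.
Adiabatic: TV^(γ−1) = const ⇒ T₂ = 478×(0.329)^0.340 = 328 K; PV^γ = const ⇒ P₂ = 26.0 kPa.

328 K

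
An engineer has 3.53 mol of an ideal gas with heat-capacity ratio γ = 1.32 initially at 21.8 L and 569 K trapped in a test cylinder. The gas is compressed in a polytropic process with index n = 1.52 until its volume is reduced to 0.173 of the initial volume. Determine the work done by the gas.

P₁ = nRT₁/V₁ = 3.53×8.314×569/21.8 = 766 kPa.
Polytropic n=1.52: T₂ = T₁(V₁/V₂)^(n−1) = 569×(5.78)^0.52 = 1420 K; P₂ = P₁(V₁/V₂)^n = 11000 kPa.
W = (P₁V₁−P₂V₂)/(n−1) = (766×21.8−11000×3.77)/0.52 = -47900 J.

-47900 J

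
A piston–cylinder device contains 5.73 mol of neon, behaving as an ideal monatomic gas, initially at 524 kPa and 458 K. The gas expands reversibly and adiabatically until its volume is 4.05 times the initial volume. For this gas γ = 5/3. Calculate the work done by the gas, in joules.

19800 J

V₁ = nRT₁/P₁ = 5.73×8.314×458/524 = 41.6 L.
Adiabatic: TV^(γ−1) = const ⇒ T₂ = 458×(0.247)^0.667 = 180 K; PV^γ = const ⇒ P₂ = 50.9 kPa.
ΔU = nCvΔT = 5.73×12.5×(180−458) = -19800 J.
Q = 0 for an adiabatic process, so W = −ΔU = 19800 J.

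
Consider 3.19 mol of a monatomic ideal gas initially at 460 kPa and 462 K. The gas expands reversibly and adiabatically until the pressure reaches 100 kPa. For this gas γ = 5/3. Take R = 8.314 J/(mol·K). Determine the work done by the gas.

V₁ = nRT₁/P₁ = 3.19×8.314×462/460 = 26.6 L.
Adiabatic: T₂/T₁ = (P₂/P₁)^((γ−1)/γ) ⇒ T₂ = 462×(0.217)^0.400 = 251 K; V₂ = 66.5 L.
ΔU = nCvΔT = 3.19×12.5×(251−462) = -8400 J.
Q = 0 for an adiabatic process, so W = −ΔU = 8400 J.

8400 J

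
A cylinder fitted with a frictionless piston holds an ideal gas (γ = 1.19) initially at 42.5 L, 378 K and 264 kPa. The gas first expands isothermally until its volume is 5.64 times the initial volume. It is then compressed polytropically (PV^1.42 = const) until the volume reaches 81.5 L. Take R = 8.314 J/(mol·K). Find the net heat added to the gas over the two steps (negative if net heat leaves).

37900 J

n = P₁V₁/(RT₁) = 264×42.5/(8.314×378) = 3.57 mol.
Step 1 — Isothermal: T stays 378 K; PV = const ⇒ V₂ = 240 L, P₂ = 46.8 kPa.
ΔU = 0 (ideal gas, T constant).
W = nRT ln(V₂/V₁) = 3.57×8.314×378×ln(5.64) = 19400 J.
Q = ΔU + W = 19400 J.
State after step 1: P = 46.8 kPa, V = 240 L, T = 378 K.
Step 2 — Polytropic n=1.42: T₂ = T₁(V₁/V₂)^(n−1) = 378×(2.94)^0.42 = 595 K; P₂ = P₁(V₁/V₂)^n = 217 kPa.
W = (P₁V₁−P₂V₂)/(n−1) = (46.8×240−217×81.5)/0.42 = -15300 J.
ΔU = nCvΔT = 3.57×43.8×(595−378) = 33800 J.
Q = ΔU + W = 18500 J.
Net over both steps: W = 4100 J, Q = 37900 J, ΔU = 33800 J.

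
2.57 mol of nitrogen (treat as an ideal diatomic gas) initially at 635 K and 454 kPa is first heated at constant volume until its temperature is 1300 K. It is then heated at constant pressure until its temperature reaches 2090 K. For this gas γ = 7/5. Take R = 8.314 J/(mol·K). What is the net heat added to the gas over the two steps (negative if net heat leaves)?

94600 J

V₁ = nRT₁/P₁ = 2.57×8.314×635/454 = 29.9 L.
Step 1 — Isochoric: V stays 29.9 L; P/T = const ⇒ T₂ = 1300 K, P₂ = 929 kPa.
W = 0 (no volume change).
ΔU = nCvΔT = 2.57×20.8×(1300−635) = 35500 J.
Q = ΔU = 35500 J.
State after step 1: P = 929 kPa, V = 29.9 L, T = 1300 K.
Step 2 — Isobaric: P stays 929 kPa; V/T = const ⇒ T₂ = 2090 K, V₂ = 48.0 L.
W = PΔV = 929×(48.0−29.9) kPa·L = 16900 J.
ΔU = nCvΔT = 2.57×20.8×(2090−1300) = 42200 J.
Q = ΔU + W = nCpΔT = 59100 J.
Net over both steps: W = 16900 J, Q = 94600 J, ΔU = 77700 J.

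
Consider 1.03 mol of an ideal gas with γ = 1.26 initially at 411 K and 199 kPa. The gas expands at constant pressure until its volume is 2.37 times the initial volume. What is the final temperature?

974 K

V₁ = nRT₁/P₁ = 1.03×8.314×411/199 = 17.7 L.
Isobaric: P stays 199 kPa; V/T = const ⇒ T₂ = 974 K, V₂ = 41.9 L.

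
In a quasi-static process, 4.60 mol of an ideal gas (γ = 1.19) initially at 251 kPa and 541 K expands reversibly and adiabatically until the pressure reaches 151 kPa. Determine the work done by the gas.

V₁ = nRT₁/P₁ = 4.60×8.314×541/251 = 82.4 L.
Adiabatic: T₂/T₁ = (P₂/P₁)^((γ−1)/γ) ⇒ T₂ = 541×(0.602)^0.160 = 499 K; V₂ = 126 L.
ΔU = nCvΔT = 4.60×43.8×(499−541) = -8490 J.
Q = 0 for an adiabatic process, so W = −ΔU = 8490 J.

8490 J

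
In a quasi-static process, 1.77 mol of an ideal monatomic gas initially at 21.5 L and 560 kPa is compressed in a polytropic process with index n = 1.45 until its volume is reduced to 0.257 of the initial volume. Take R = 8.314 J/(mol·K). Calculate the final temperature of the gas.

T₁ = P₁V₁/(nR) = 560×21.5/(1.77×8.314) = 818 K.
Polytropic n=1.45: T₂ = T₁(V₁/V₂)^(n−1) = 818×(3.89)^0.45 = 1510 K; P₂ = P₁(V₁/V₂)^n = 4020 kPa.

1510 K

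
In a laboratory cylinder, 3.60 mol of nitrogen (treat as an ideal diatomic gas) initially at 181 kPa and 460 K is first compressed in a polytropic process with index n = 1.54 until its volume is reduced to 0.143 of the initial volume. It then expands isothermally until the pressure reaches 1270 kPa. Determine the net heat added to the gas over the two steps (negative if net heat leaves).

V₁ = nRT₁/P₁ = 3.60×8.314×460/181 = 76.1 L.
Step 1 — Polytropic n=1.54: T₂ = T₁(V₁/V₂)^(n−1) = 460×(6.99)^0.54 = 1310 K; P₂ = P₁(V₁/V₂)^n = 3620 kPa.
W = (P₁V₁−P₂V₂)/(n−1) = (181×76.1−3620×10.9)/0.54 = -47400 J.
ΔU = nCvΔT = 3.60×20.8×(1310−460) = 64000 J.
Q = ΔU + W = 16600 J.
State after step 1: P = 3620 kPa, V = 10.9 L, T = 1310 K.
Step 2 — Isothermal: T stays 1310 K; PV = const ⇒ V₂ = 31.0 L, P₂ = 1270 kPa.
ΔU = 0 (ideal gas, T constant).
W = nRT ln(V₂/V₁) = 3.60×8.314×1310×ln(2.85) = 41200 J.
Q = ΔU + W = 41200 J.
Net over both steps: W = -6180 J, Q = 57800 J, ΔU = 64000 J.

57800 J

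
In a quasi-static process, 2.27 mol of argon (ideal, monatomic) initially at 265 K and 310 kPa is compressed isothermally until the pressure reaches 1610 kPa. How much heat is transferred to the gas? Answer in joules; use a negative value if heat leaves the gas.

-8240 J

V₁ = nRT₁/P₁ = 2.27×8.314×265/310 = 16.1 L.
Isothermal: T stays 265 K; PV = const ⇒ V₂ = 3.11 L, P₂ = 1610 kPa.
ΔU = 0 (ideal gas, T constant).
W = nRT ln(V₂/V₁) = 2.27×8.314×265×ln(0.193) = -8240 J.
Q = ΔU + W = -8240 J.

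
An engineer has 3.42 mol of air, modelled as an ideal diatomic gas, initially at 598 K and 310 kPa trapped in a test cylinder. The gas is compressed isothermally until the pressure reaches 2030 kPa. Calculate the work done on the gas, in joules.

32000 J

V₁ = nRT₁/P₁ = 3.42×8.314×598/310 = 54.8 L.
Isothermal: T stays 598 K; PV = const ⇒ V₂ = 8.38 L, P₂ = 2030 kPa.
W = nRT ln(V₂/V₁) = 3.42×8.314×598×ln(0.153) = -32000 J.
Work done on the gas = −W_by = 32000 J.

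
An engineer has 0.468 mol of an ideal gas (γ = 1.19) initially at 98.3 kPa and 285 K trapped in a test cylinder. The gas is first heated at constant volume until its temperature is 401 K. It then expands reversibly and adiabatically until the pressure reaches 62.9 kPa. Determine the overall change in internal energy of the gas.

V₁ = nRT₁/P₁ = 0.468×8.314×285/98.3 = 11.3 L.
Step 1 — Isochoric: V stays 11.3 L; P/T = const ⇒ T₂ = 401 K, P₂ = 138 kPa.
W = 0 (no volume change).
ΔU = nCvΔT = 0.468×43.8×(401−285) = 2380 J.
Q = ΔU = 2380 J.
State after step 1: P = 138 kPa, V = 11.3 L, T = 401 K.
Step 2 — Adiabatic: T₂/T₁ = (P₂/P₁)^((γ−1)/γ) ⇒ T₂ = 401×(0.455)^0.160 = 354 K; V₂ = 21.9 L.
ΔU = nCvΔT = 0.468×43.8×(354−401) = -971 J.
Q = 0 for an adiabatic process, so W = −ΔU = 971 J.
Net over both steps: W = 971 J, Q = 2380 J, ΔU = 1400 J.

1400 J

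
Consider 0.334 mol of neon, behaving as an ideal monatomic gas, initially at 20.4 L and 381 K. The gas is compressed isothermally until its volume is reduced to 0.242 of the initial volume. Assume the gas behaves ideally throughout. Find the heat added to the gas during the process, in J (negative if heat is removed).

P₁ = nRT₁/V₁ = 0.334×8.314×381/20.4 = 51.9 kPa.
Isothermal: T stays 381 K; PV = const ⇒ V₂ = 4.94 L, P₂ = 214 kPa.
ΔU = 0 (ideal gas, T constant).
W = nRT ln(V₂/V₁) = 0.334×8.314×381×ln(0.242) = -1500 J.
Q = ΔU + W = -1500 J.

-1500 J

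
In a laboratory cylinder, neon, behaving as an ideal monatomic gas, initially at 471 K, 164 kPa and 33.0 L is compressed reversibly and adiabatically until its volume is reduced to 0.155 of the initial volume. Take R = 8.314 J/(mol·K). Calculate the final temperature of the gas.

1630 K

Adiabatic: TV^(γ−1) = const ⇒ T₂ = 471×(6.45)^0.667 = 1630 K; PV^γ = const ⇒ P₂ = 3670 kPa.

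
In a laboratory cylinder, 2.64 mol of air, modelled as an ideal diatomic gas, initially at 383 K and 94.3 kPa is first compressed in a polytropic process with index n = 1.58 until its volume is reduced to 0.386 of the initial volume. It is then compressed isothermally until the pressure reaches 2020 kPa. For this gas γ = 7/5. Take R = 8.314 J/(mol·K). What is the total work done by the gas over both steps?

-33500 J

V₁ = nRT₁/P₁ = 2.64×8.314×383/94.3 = 89.1 L.
Step 1 — Polytropic n=1.58: T₂ = T₁(V₁/V₂)^(n−1) = 383×(2.59)^0.58 = 665 K; P₂ = P₁(V₁/V₂)^n = 424 kPa.
W = (P₁V₁−P₂V₂)/(n−1) = (94.3×89.1−424×34.4)/0.58 = -10700 J.
ΔU = nCvΔT = 2.64×20.8×(665−383) = 15500 J.
Q = ΔU + W = 4810 J.
State after step 1: P = 424 kPa, V = 34.4 L, T = 665 K.
Step 2 — Isothermal: T stays 665 K; PV = const ⇒ V₂ = 7.23 L, P₂ = 2020 kPa.
ΔU = 0 (ideal gas, T constant).
W = nRT ln(V₂/V₁) = 2.64×8.314×665×ln(0.210) = -22800 J.
Q = ΔU + W = -22800 J.
Net over both steps: W = -33500 J, Q = -18000 J, ΔU = 15500 J.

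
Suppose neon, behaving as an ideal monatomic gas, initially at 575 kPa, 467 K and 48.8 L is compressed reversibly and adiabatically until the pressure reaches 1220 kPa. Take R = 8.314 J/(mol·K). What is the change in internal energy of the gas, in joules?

14800 J

n = P₁V₁/(RT₁) = 575×48.8/(8.314×467) = 7.23 mol.
Adiabatic: T₂/T₁ = (P₂/P₁)^((γ−1)/γ) ⇒ T₂ = 467×(2.12)^0.400 = 631 K; V₂ = 31.1 L.
For an ideal gas ΔU = nCvΔT with Cv = (3/2)R = 12.5 J/(mol·K).
ΔU = 7.23×12.5×(631−467) = 14800 J.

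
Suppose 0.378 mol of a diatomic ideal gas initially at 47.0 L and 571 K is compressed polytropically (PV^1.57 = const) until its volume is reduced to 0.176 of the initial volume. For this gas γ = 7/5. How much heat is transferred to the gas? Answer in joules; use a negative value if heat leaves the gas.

P₁ = nRT₁/V₁ = 0.378×8.314×571/47.0 = 38.2 kPa.
Polytropic n=1.57: T₂ = T₁(V₁/V₂)^(n−1) = 571×(5.68)^0.57 = 1540 K; P₂ = P₁(V₁/V₂)^n = 584 kPa.
W = (P₁V₁−P₂V₂)/(n−1) = (38.2×47.0−584×8.27)/0.57 = -5330 J.
ΔU = nCvΔT = 0.378×20.8×(1540−571) = 7590 J.
Q = ΔU + W = 2260 J.

2260 J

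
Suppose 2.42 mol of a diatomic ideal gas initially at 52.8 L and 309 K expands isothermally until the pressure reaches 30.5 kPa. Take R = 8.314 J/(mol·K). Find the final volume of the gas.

204 L

P₁ = nRT₁/V₁ = 2.42×8.314×309/52.8 = 118 kPa.
Isothermal: T stays 309 K; PV = const ⇒ V₂ = 204 L, P₂ = 30.5 kPa.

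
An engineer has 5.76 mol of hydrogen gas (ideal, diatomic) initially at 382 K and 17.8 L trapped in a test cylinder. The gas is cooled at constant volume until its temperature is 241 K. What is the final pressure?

648 kPa

P₁ = nRT₁/V₁ = 5.76×8.314×382/17.8 = 1030 kPa.
Isochoric: V stays 17.8 L; P/T = const ⇒ T₂ = 241 K, P₂ = 648 kPa.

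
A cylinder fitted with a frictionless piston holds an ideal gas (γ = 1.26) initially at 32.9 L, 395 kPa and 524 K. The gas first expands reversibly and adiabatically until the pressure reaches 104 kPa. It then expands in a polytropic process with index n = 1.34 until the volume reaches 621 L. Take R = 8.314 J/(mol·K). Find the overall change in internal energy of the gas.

n = P₁V₁/(RT₁) = 395×32.9/(8.314×524) = 2.98 mol.
Step 1 — Adiabatic: T₂/T₁ = (P₂/P₁)^((γ−1)/γ) ⇒ T₂ = 524×(0.263)^0.206 = 398 K; V₂ = 94.9 L.
ΔU = nCvΔT = 2.98×32.0×(398−524) = -12000 J.
Q = 0 for an adiabatic process, so W = −ΔU = 12000 J.
State after step 1: P = 104 kPa, V = 94.9 L, T = 398 K.
Step 2 — Polytropic n=1.34: T₂ = T₁(V₁/V₂)^(n−1) = 398×(0.153)^0.34 = 210 K; P₂ = P₁(V₁/V₂)^n = 8.39 kPa.
W = (P₁V₁−P₂V₂)/(n−1) = (104×94.9−8.39×621)/0.34 = 13700 J.
ΔU = nCvΔT = 2.98×32.0×(210−398) = -17900 J.
Q = ΔU + W = -4220 J.
Net over both steps: W = 25700 J, Q = -4220 J, ΔU = -29900 J.

-29900 J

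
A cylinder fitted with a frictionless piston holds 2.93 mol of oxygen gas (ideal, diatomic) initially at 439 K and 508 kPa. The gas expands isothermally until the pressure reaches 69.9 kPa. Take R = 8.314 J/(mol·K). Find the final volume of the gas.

153 L

V₁ = nRT₁/P₁ = 2.93×8.314×439/508 = 21.1 L.
Isothermal: T stays 439 K; PV = const ⇒ V₂ = 153 L, P₂ = 69.9 kPa.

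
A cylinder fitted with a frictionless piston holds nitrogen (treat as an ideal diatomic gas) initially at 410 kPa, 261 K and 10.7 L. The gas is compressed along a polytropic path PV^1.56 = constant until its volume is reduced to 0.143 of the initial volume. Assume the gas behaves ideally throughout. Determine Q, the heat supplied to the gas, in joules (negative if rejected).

n = P₁V₁/(RT₁) = 410×10.7/(8.314×261) = 2.02 mol.
Polytropic n=1.56: T₂ = T₁(V₁/V₂)^(n−1) = 261×(6.99)^0.56 = 776 K; P₂ = P₁(V₁/V₂)^n = 8520 kPa.
W = (P₁V₁−P₂V₂)/(n−1) = (410×10.7−8520×1.53)/0.56 = -15400 J.
ΔU = nCvΔT = 2.02×20.8×(776−261) = 21600 J.
Q = ΔU + W = 6180 J.

6180 J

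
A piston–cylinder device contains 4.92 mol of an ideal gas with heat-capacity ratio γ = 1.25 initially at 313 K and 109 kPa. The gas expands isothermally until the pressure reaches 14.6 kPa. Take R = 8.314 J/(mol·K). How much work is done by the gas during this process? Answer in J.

V₁ = nRT₁/P₁ = 4.92×8.314×313/109 = 117 L.
Isothermal: T stays 313 K; PV = const ⇒ V₂ = 877 L, P₂ = 14.6 kPa.
W = nRT ln(V₂/V₁) = 4.92×8.314×313×ln(7.47) = 25700 J.

25700 J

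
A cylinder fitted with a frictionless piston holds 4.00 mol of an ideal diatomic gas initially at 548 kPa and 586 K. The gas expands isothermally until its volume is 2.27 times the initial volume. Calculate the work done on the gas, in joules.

-16000 J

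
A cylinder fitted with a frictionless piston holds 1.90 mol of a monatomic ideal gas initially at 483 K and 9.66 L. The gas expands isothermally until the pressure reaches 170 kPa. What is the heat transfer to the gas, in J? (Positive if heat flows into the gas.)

11700 J

P₁ = nRT₁/V₁ = 1.90×8.314×483/9.66 = 790 kPa.
Isothermal: T stays 483 K; PV = const ⇒ V₂ = 44.9 L, P₂ = 170 kPa.
ΔU = 0 (ideal gas, T constant).
W = nRT ln(V₂/V₁) = 1.90×8.314×483×ln(4.65) = 11700 J.
Q = ΔU + W = 11700 J.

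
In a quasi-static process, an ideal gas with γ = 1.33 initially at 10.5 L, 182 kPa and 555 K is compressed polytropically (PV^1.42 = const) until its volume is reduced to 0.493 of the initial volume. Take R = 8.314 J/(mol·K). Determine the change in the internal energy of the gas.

n = P₁V₁/(RT₁) = 182×10.5/(8.314×555) = 0.414 mol.
Polytropic n=1.42: T₂ = T₁(V₁/V₂)^(n−1) = 555×(2.03)^0.42 = 747 K; P₂ = P₁(V₁/V₂)^n = 497 kPa.
For an ideal gas ΔU = nCvΔT with Cv = R/(γ−1) = 25.2 J/(mol·K).
ΔU = 0.414×25.2×(747−555) = 2000 J.

2000 J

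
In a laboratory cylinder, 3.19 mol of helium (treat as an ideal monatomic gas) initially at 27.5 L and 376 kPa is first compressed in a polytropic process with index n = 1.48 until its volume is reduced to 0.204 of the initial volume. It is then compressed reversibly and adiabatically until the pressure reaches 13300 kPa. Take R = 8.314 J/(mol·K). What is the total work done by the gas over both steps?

-45400 J

T₁ = P₁V₁/(nR) = 376×27.5/(3.19×8.314) = 390 K.
Step 1 — Polytropic n=1.48: T₂ = T₁(V₁/V₂)^(n−1) = 390×(4.90)^0.48 = 836 K; P₂ = P₁(V₁/V₂)^n = 3950 kPa.
W = (P₁V₁−P₂V₂)/(n−1) = (376×27.5−3950×5.61)/0.48 = -24700 J.
ΔU = nCvΔT = 3.19×12.5×(836−390) = 17800 J.
Q = ΔU + W = -6900 J.
State after step 1: P = 3950 kPa, V = 5.61 L, T = 836 K.
Step 2 — Adiabatic: T₂/T₁ = (P₂/P₁)^((γ−1)/γ) ⇒ T₂ = 836×(3.36)^0.400 = 1360 K; V₂ = 2.71 L.
ΔU = nCvΔT = 3.19×12.5×(1360−836) = 20800 J.
Q = 0 for an adiabatic process, so W = −ΔU = -20800 J.
Net over both steps: W = -45400 J, Q = -6900 J, ΔU = 38500 J.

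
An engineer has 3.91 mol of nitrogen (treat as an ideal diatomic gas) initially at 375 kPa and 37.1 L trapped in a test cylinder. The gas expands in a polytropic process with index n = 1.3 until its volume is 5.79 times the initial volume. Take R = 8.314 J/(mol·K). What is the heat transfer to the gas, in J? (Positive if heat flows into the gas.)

4750 J

T₁ = P₁V₁/(nR) = 375×37.1/(3.91×8.314) = 428 K.
Polytropic n=1.3: T₂ = T₁(V₁/V₂)^(n−1) = 428×(0.173)^0.30 = 253 K; P₂ = P₁(V₁/V₂)^n = 38.2 kPa.
W = (P₁V₁−P₂V₂)/(n−1) = (375×37.1−38.2×215)/0.30 = 19000 J.
ΔU = nCvΔT = 3.91×20.8×(253−428) = -14200 J.
Q = ΔU + W = 4750 J.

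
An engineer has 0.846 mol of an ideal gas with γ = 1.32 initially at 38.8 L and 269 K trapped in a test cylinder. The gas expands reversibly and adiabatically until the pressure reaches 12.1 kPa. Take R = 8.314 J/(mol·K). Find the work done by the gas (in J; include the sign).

P₁ = nRT₁/V₁ = 0.846×8.314×269/38.8 = 48.8 kPa.
Adiabatic: T₂/T₁ = (P₂/P₁)^((γ−1)/γ) ⇒ T₂ = 269×(0.248)^0.242 = 192 K; V₂ = 112 L.
ΔU = nCvΔT = 0.846×26.0×(192−269) = -1700 J.
Q = 0 for an adiabatic process, so W = −ΔU = 1700 J.

1700 J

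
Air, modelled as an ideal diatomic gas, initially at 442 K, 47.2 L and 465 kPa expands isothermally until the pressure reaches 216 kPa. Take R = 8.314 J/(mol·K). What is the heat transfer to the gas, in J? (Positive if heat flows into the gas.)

n = P₁V₁/(RT₁) = 465×47.2/(8.314×442) = 5.97 mol.
Isothermal: T stays 442 K; PV = const ⇒ V₂ = 102 L, P₂ = 216 kPa.
ΔU = 0 (ideal gas, T constant).
W = nRT ln(V₂/V₁) = 5.97×8.314×442×ln(2.15) = 16800 J.
Q = ΔU + W = 16800 J.

16800 J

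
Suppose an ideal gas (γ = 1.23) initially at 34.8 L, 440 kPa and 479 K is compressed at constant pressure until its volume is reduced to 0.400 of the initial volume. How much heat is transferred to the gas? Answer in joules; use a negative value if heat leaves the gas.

n = P₁V₁/(RT₁) = 440×34.8/(8.314×479) = 3.84 mol.
Isobaric: P stays 440 kPa; V/T = const ⇒ T₂ = 192 K, V₂ = 13.9 L.
W = PΔV = 440×(13.9−34.8) kPa·L = -9190 J.
ΔU = nCvΔT = 3.84×36.1×(192−479) = -39900 J.
Q = ΔU + W = nCpΔT = -49100 J.

-49100 J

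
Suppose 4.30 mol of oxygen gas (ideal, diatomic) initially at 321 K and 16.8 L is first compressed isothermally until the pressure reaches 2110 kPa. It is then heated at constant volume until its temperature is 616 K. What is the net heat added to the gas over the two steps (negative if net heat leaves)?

13400 J

P₁ = nRT₁/V₁ = 4.30×8.314×321/16.8 = 683 kPa.
Step 1 — Isothermal: T stays 321 K; PV = const ⇒ V₂ = 5.44 L, P₂ = 2110 kPa.
ΔU = 0 (ideal gas, T constant).
W = nRT ln(V₂/V₁) = 4.30×8.314×321×ln(0.324) = -12900 J.
Q = ΔU + W = -12900 J.
State after step 1: P = 2110 kPa, V = 5.44 L, T = 321 K.
Step 2 — Isochoric: V stays 5.44 L; P/T = const ⇒ T₂ = 616 K, P₂ = 4050 kPa.
W = 0 (no volume change).
ΔU = nCvΔT = 4.30×20.8×(616−321) = 26400 J.
Q = ΔU = 26400 J.
Net over both steps: W = -12900 J, Q = 13400 J, ΔU = 26400 J.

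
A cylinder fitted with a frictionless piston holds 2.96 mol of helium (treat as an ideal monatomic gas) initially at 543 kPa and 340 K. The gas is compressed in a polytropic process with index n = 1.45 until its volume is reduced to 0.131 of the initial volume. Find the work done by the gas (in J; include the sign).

-27800 J

V₁ = nRT₁/P₁ = 2.96×8.314×340/543 = 15.4 L.
Polytropic n=1.45: T₂ = T₁(V₁/V₂)^(n−1) = 340×(7.63)^0.45 = 849 K; P₂ = P₁(V₁/V₂)^n = 10300 kPa.
W = (P₁V₁−P₂V₂)/(n−1) = (543×15.4−10300×2.02)/0.45 = -27800 J.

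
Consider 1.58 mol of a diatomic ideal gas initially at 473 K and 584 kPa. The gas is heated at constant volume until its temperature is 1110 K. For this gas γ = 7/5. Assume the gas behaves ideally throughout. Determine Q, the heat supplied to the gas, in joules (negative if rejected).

20900 J

V₁ = nRT₁/P₁ = 1.58×8.314×473/584 = 10.6 L.
Isochoric: V stays 10.6 L; P/T = const ⇒ T₂ = 1110 K, P₂ = 1370 kPa.
W = 0 (no volume change).
ΔU = nCvΔT = 1.58×20.8×(1110−473) = 20900 J.
Q = ΔU = 20900 J.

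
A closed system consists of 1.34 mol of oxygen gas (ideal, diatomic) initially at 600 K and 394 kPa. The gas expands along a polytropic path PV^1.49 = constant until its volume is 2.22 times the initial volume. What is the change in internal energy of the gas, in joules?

V₁ = nRT₁/P₁ = 1.34×8.314×600/394 = 17.0 L.
Polytropic n=1.49: T₂ = T₁(V₁/V₂)^(n−1) = 600×(0.450)^0.49 = 406 K; P₂ = P₁(V₁/V₂)^n = 120 kPa.
For an ideal gas ΔU = nCvΔT with Cv = (5/2)R = 20.8 J/(mol·K).
ΔU = 1.34×20.8×(406−600) = -5410 J.

-5410 J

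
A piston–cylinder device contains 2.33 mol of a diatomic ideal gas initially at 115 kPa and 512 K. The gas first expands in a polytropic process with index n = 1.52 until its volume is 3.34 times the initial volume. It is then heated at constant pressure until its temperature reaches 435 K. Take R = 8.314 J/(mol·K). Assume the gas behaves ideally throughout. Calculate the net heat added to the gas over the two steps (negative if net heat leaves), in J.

8290 J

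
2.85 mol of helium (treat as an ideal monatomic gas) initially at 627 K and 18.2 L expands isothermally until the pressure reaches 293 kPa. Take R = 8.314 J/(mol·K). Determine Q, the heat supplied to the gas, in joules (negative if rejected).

15200 J

P₁ = nRT₁/V₁ = 2.85×8.314×627/18.2 = 816 kPa.
Isothermal: T stays 627 K; PV = const ⇒ V₂ = 50.7 L, P₂ = 293 kPa.
ΔU = 0 (ideal gas, T constant).
W = nRT ln(V₂/V₁) = 2.85×8.314×627×ln(2.79) = 15200 J.
Q = ΔU + W = 15200 J.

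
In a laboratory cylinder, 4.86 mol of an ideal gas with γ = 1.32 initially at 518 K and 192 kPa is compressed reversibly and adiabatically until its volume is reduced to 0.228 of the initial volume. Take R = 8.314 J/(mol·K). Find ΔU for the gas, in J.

V₁ = nRT₁/P₁ = 4.86×8.314×518/192 = 109 L.
Adiabatic: TV^(γ−1) = const ⇒ T₂ = 518×(4.39)^0.320 = 831 K; PV^γ = const ⇒ P₂ = 1350 kPa.
For an ideal gas ΔU = nCvΔT with Cv = R/(γ−1) = 26.0 J/(mol·K).
ΔU = 4.86×26.0×(831−518) = 39600 J.

39600 J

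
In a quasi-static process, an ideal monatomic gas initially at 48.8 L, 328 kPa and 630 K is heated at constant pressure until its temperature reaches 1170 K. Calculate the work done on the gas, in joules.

n = P₁V₁/(RT₁) = 328×48.8/(8.314×630) = 3.06 mol.
Isobaric: P stays 328 kPa; V/T = const ⇒ T₂ = 1170 K, V₂ = 90.6 L.
W = PΔV = 328×(90.6−48.8) kPa·L = 13700 J.
Work done on the gas = −W_by = -13700 J.

-13700 J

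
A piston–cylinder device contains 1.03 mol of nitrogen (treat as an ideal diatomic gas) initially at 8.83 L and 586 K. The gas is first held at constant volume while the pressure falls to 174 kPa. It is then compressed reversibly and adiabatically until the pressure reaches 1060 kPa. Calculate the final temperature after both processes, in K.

301 K

P₁ = nRT₁/V₁ = 1.03×8.314×586/8.83 = 568 kPa.
Step 1 — Isochoric: V stays 8.83 L; P/T = const ⇒ T₂ = 179 K, P₂ = 174 kPa.
W = 0 (no volume change).
ΔU = nCvΔT = 1.03×20.8×(179−586) = -8700 J.
Q = ΔU = -8700 J.
State after step 1: P = 174 kPa, V = 8.83 L, T = 179 K.
Step 2 — Adiabatic: T₂/T₁ = (P₂/P₁)^((γ−1)/γ) ⇒ T₂ = 179×(6.09)^0.286 = 301 K; V₂ = 2.43 L.
ΔU = nCvΔT = 1.03×20.8×(301−179) = 2600 J.
Q = 0 for an adiabatic process, so W = −ΔU = -2600 J.
Net over both steps: W = -2600 J, Q = -8700 J, ΔU = -6110 J.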